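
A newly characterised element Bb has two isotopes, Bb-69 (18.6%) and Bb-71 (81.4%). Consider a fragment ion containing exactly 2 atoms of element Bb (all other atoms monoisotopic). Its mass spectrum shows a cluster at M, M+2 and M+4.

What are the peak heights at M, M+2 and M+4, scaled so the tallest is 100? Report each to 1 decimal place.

5.2 : 45.7 : 100.0

The 2 Bb atoms are independent, so intensities follow the terms of (0.186 + 0.814)^2.
P(M) = 0.186^2 = 0.034596
P(M+2) = 2 × 0.186^1 × 0.814^1 = 0.302808
P(M+4) = 0.814^2 = 0.662596
The M+4 peak is largest (0.662596); scaling to 100 gives 5.2 : 45.7 : 100.0.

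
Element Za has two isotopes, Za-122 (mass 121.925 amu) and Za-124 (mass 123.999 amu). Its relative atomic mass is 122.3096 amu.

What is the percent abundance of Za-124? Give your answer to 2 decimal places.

Writing the weighted mean with unknown fraction x of Za-122:
121.925·x + 123.999·(1 − x) = 122.3096
(121.925 − 123.999)·x = 122.3096 − 123.999
x = -1.6894 / -2.074 = 0.81456 → 81.46% Za-122, 18.54% Za-124.

18.54%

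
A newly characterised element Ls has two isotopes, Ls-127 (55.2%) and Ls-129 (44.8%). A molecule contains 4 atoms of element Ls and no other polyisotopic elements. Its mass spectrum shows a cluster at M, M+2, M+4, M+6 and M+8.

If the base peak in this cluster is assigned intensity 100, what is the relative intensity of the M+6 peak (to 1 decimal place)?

Term probabilities: M 0.0928, M+2 0.3014, M+4 0.3669, M+6 0.1985, M+8 0.0403. Base peak = M+4.
P(M+4) = C(4,2) × 0.552^2 × 0.448^2 = 6 × 0.304704 × 0.200704 = 0.366932 (base)
P(M+6) = C(4,3) × 0.552^1 × 0.448^3 = 4 × 0.5520 × 0.08991539 = 0.198533
Relative intensity = 0.198533 / 0.366932 × 100 = 54.1

54.1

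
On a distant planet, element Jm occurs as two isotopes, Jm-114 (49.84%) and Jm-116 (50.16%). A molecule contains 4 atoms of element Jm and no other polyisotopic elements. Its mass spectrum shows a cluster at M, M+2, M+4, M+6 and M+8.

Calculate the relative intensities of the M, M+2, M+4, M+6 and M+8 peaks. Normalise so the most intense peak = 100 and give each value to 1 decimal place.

16.5 : 66.2 : 100.0 : 67.1 : 16.9

Expanding (0.4984 + 0.5016)^4:
P(M) = 0.4984^4 = 0.061704
P(M+2) = 4 × 0.4984^3 × 0.5016^1 = 0.248400
P(M+4) = 6 × 0.4984^2 × 0.5016^2 = 0.374992
P(M+6) = 4 × 0.4984^1 × 0.5016^3 = 0.251600
P(M+8) = 0.5016^4 = 0.063304
The M+4 peak is largest (0.374992); scaling to 100 gives 16.5 : 66.2 : 100.0 : 67.1 : 16.9.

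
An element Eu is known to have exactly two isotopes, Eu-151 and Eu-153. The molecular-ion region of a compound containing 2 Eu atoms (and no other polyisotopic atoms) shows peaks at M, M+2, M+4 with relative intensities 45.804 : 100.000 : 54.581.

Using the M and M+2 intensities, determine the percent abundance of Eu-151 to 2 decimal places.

If p is the fraction of Eu that is Eu-151, then I(M+2)/I(M) = [C(2,1)·p^1·(1−p)] / p^2 = 2·(1−p)/p = 100.000/45.804 = 2.1832
(1−p)/p = 2.1832/2 = 1.0916  ⇒  p = 1/(1 + 1.0916) = 0.4781
Eu-151: 47.81%, Eu-153: 52.19%.

47.81%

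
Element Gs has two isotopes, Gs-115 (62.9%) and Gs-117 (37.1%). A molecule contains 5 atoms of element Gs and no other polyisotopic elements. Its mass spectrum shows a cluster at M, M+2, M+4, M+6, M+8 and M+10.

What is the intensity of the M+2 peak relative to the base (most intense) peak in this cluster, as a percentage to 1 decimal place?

Term probabilities: M 0.0985, M+2 0.2904, M+4 0.3425, M+6 0.2020, M+8 0.0596, M+10 0.0070. Base peak = M+4.
P(M+4) = C(5,2) × 0.629^3 × 0.371^2 = 10 × 0.24885819 × 0.137641 = 0.342531 (base)
P(M+2) = C(5,1) × 0.629^4 × 0.371^1 = 5 × 0.1565318 × 0.3710 = 0.290366
Relative intensity = 0.290366 / 0.342531 × 100 = 84.8

84.8%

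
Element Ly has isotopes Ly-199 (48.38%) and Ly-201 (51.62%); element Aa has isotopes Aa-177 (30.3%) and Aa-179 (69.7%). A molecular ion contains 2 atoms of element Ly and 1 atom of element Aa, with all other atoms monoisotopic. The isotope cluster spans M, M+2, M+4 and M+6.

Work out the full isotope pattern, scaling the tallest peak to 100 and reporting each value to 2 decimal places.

16.54 : 73.33 : 100.00 : 43.31

Element Ly pattern (n=2): 0.23406244 : 0.49947512 : 0.26646244
Element Aa pattern (n=1): 0.3030 : 0.6970
Convolve the two distributions (both contribute in 2-u steps):
  M: 0.23406244×0.3030 = 0.070921
  M+2: 0.23406244×0.6970 + 0.49947512×0.3030 = 0.314482
  M+4: 0.49947512×0.6970 + 0.26646244×0.3030 = 0.428872
  M+6: 0.26646244×0.6970 = 0.185724
Scale to base peak (0.428872) = 100: 16.54 : 73.33 : 100.00 : 43.31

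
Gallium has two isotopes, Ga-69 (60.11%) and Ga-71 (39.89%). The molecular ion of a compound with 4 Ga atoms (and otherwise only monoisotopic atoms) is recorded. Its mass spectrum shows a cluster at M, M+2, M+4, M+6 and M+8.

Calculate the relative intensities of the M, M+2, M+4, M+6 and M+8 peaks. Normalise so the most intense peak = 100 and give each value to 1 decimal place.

Expanding (0.6011 + 0.3989)^4:
P(M) = 0.6011^4 = 0.130553
P(M+2) = 4 × 0.6011^3 × 0.3989^1 = 0.346549
P(M+4) = 6 × 0.6011^2 × 0.3989^2 = 0.344963
P(M+6) = 4 × 0.6011^1 × 0.3989^3 = 0.152616
P(M+8) = 0.3989^4 = 0.025320
The M+2 peak is largest (0.346549); scaling to 100 gives 37.7 : 100.0 : 99.5 : 44.0 : 7.3.

37.7 : 100.0 : 99.5 : 44.0 : 7.3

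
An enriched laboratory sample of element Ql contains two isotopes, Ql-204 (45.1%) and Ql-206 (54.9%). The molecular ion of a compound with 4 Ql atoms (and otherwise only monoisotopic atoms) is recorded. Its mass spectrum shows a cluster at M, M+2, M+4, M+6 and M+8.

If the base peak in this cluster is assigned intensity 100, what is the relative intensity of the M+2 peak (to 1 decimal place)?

Term probabilities: M 0.0414, M+2 0.2014, M+4 0.3678, M+6 0.2985, M+8 0.0908. Base peak = M+4.
P(M+4) = C(4,2) × 0.451^2 × 0.549^2 = 6 × 0.203401 × 0.301401 = 0.367832 (base)
P(M+2) = C(4,1) × 0.451^3 × 0.549^1 = 4 × 0.09173385 × 0.5490 = 0.201448
Relative intensity = 0.201448 / 0.367832 × 100 = 54.8

54.8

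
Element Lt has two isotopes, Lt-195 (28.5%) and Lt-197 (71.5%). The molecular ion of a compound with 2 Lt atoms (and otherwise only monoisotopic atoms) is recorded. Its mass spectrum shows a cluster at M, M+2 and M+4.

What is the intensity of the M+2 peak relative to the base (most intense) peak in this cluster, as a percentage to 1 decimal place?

(0.285 + 0.715)^2 gives M 0.0812, M+2 0.4076, M+4 0.5112; the largest is M+4.
P(M+4) = C(2,2) × 0.285^0 × 0.715^2 = 1 × 1.0000 × 0.511225 = 0.511225 (base)
P(M+2) = C(2,1) × 0.285^1 × 0.715^1 = 2 × 0.2850 × 0.7150 = 0.407550
Relative intensity = 0.407550 / 0.511225 × 100 = 79.7

79.7%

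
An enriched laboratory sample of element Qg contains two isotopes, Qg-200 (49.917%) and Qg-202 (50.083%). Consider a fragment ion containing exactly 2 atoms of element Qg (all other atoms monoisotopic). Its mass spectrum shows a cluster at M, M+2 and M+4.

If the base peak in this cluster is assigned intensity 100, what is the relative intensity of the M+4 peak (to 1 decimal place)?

50.2

Term probabilities: M 0.2492, M+2 0.5000, M+4 0.2508. Base peak = M+2.
P(M+2) = C(2,1) × 0.49917^1 × 0.50083^1 = 2 × 0.49917 × 0.50083 = 0.499999 (base)
P(M+4) = C(2,2) × 0.49917^0 × 0.50083^2 = 1 × 1.0000 × 0.25083069 = 0.250831
Relative intensity = 0.250831 / 0.499999 × 100 = 50.2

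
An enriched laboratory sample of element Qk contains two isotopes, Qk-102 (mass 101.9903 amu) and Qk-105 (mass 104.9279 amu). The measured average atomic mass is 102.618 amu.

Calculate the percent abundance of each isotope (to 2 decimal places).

Let x be the fractional abundance of Qk-102; then Qk-105 has abundance 1 − x.
101.9903·x + 104.9279·(1 − x) = 102.618
(101.9903 − 104.9279)·x = 102.618 − 104.9279
x = -2.3099 / -2.9376 = 0.78632 → 78.63% Qk-102, 21.37% Qk-105.

Qk-102: 78.63%, Qk-105: 21.37%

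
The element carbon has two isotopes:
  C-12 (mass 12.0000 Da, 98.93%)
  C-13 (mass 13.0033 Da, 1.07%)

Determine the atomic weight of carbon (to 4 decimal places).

12.0107 Da

Ar = Σ fᵢ·mᵢ = 0.9893 × 12.0000 + 0.0107 × 13.0033
= 11.87160 + 0.13914 = 12.01074 Da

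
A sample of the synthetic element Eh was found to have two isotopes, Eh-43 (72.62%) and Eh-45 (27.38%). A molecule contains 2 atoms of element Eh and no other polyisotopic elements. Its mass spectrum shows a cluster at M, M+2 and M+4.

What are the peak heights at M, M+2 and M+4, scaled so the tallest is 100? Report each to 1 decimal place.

100.0 : 75.4 : 14.2

The 2 Eh atoms are independent, so intensities follow the terms of (0.7262 + 0.2738)^2.
P(M) = 0.7262^2 = 0.527366
P(M+2) = 2 × 0.7262^1 × 0.2738^1 = 0.397667
P(M+4) = 0.2738^2 = 0.074966
The M peak is largest (0.527366); scaling to 100 gives 100.0 : 75.4 : 14.2.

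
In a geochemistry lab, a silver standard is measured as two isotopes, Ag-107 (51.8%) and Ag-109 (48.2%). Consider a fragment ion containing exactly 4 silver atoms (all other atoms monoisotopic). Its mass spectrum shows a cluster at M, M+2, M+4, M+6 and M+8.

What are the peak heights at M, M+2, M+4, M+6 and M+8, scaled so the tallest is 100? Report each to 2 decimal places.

19.25 : 71.65 : 100.00 : 62.03 : 14.43

The 4 Ag atoms are independent, so intensities follow the terms of (0.518 + 0.482)^4.
P(M) = 0.518^4 = 0.071998
P(M+2) = 4 × 0.518^3 × 0.482^1 = 0.267976
P(M+4) = 6 × 0.518^2 × 0.482^2 = 0.374029
P(M+6) = 4 × 0.518^1 × 0.482^3 = 0.232023
P(M+8) = 0.482^4 = 0.053974
The M+4 peak is largest (0.374029); scaling to 100 gives 19.25 : 71.65 : 100.00 : 62.03 : 14.43.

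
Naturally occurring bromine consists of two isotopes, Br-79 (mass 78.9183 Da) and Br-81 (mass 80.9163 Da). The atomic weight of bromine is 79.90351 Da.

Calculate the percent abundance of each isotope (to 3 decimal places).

Br-79: 50.690%, Br-81: 49.310%

Let x be the fractional abundance of Br-79; then Br-81 has abundance 1 − x.
78.9183·x + 80.9163·(1 − x) = 79.90351
(78.9183 − 80.9163)·x = 79.90351 − 80.9163
x = -1.01279 / -1.9980 = 0.50690 → 50.690% Br-79, 49.310% Br-81.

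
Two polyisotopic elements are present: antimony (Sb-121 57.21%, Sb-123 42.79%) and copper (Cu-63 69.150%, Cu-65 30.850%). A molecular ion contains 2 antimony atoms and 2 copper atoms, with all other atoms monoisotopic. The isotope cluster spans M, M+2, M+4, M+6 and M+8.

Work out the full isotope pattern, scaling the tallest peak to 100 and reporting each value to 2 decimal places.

41.87 : 100.00 : 87.65 : 33.37 : 4.66

Antimony pattern (n=2): 0.32729841 : 0.48960318 : 0.18309841
Copper pattern (n=2): 0.47817225 : 0.4266555 : 0.09517225
Convolve the two distributions (both contribute in 2-u steps):
  M: 0.32729841×0.47817225 = 0.156505
  M+2: 0.32729841×0.4266555 + 0.48960318×0.47817225 = 0.373758
  M+4: 0.32729841×0.09517225 + 0.48960318×0.4266555 + 0.18309841×0.47817225 = 0.327594
  M+6: 0.48960318×0.09517225 + 0.18309841×0.4266555 = 0.124717
  M+8: 0.18309841×0.09517225 = 0.017426
Scale to base peak (0.373758) = 100: 41.87 : 100.00 : 87.65 : 33.37 : 4.66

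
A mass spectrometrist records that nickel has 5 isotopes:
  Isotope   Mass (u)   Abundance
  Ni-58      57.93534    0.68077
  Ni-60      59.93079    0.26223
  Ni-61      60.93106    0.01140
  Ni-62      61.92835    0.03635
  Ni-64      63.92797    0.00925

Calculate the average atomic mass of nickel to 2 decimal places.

58.69 u

Weight each isotope mass by its fractional abundance: 0.68077 × 57.93534 + 0.26223 × 59.93079 + 0.01140 × 60.93106 + 0.03635 × 61.92835 + 0.00925 × 63.92797
= 39.440641 + 15.715651 + 0.694614 + 2.251096 + 0.591334 = 58.693336 u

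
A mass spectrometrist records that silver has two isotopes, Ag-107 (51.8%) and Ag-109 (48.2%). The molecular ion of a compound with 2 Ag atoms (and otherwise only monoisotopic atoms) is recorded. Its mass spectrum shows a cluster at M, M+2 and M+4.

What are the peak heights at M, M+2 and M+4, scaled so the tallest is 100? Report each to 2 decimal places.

The 2 Ag atoms are independent, so intensities follow the terms of (0.518 + 0.482)^2.
P(M) = 0.518^2 = 0.268324
P(M+2) = 2 × 0.518^1 × 0.482^1 = 0.499352
P(M+4) = 0.482^2 = 0.232324
The M+2 peak is largest (0.499352); scaling to 100 gives 53.73 : 100.00 : 46.53.

53.73 : 100.00 : 46.53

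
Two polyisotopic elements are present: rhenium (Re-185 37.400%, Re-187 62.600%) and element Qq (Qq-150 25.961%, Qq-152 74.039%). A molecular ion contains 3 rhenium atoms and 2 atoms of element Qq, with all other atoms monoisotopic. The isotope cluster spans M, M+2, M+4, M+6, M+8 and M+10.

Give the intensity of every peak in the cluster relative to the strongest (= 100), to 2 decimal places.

Rhenium pattern (n=3): 0.05231362 : 0.26268713 : 0.43968487 : 0.24531438
Element Qq pattern (n=2): 0.06739735 : 0.3844253 : 0.54817735
Convolve the two distributions (both contribute in 2-u steps):
  M: 0.05231362×0.06739735 = 0.003526
  M+2: 0.05231362×0.3844253 + 0.26268713×0.06739735 = 0.037815
  M+4: 0.05231362×0.54817735 + 0.26268713×0.3844253 + 0.43968487×0.06739735 = 0.159294
  M+6: 0.26268713×0.54817735 + 0.43968487×0.3844253 + 0.24531438×0.06739735 = 0.329559
  M+8: 0.43968487×0.54817735 + 0.24531438×0.3844253 = 0.335330
  M+10: 0.24531438×0.54817735 = 0.134476
Scale to base peak (0.335330) = 100: 1.05 : 11.28 : 47.50 : 98.28 : 100.00 : 40.10

1.05 : 11.28 : 47.50 : 98.28 : 100.00 : 40.10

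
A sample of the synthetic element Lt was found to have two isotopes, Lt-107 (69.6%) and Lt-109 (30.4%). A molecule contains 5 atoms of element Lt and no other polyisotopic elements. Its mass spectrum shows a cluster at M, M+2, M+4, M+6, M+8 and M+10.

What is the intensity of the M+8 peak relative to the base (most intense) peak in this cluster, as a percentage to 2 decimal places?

Term probabilities: M 0.1633, M+2 0.3567, M+4 0.3116, M+6 0.1361, M+8 0.0297, M+10 0.0026. Base peak = M+2.
P(M+2) = C(5,1) × 0.696^4 × 0.304^1 = 5 × 0.23465886 × 0.3040 = 0.356681 (base)
P(M+8) = C(5,4) × 0.696^1 × 0.304^4 = 5 × 0.6960 × 0.00854072 = 0.029722
Relative intensity = 0.029722 / 0.356681 × 100 = 8.33

8.33%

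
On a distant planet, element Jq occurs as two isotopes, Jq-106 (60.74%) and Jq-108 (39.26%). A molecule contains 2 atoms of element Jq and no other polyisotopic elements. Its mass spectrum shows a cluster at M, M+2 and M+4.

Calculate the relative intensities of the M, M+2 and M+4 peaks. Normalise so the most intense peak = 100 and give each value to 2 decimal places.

Each Jq atom is independently Jq-106 (p = 0.6074) or Jq-108 (q = 0.3926); the cluster is the binomial expansion (p + q)^2.
P(M) = 0.6074^2 = 0.368935
P(M+2) = 2 × 0.6074^1 × 0.3926^1 = 0.476930
P(M+4) = 0.3926^2 = 0.154135
The M+2 peak is largest (0.476930); scaling to 100 gives 77.36 : 100.00 : 32.32.

77.36 : 100.00 : 32.32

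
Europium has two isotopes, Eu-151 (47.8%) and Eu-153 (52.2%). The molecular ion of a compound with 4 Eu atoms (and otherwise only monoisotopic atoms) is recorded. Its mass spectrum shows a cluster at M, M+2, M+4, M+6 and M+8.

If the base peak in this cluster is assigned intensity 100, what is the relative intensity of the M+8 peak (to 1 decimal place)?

19.9

Binomial terms of (0.478 + 0.522)^4: M 0.0522, M+2 0.2280, M+4 0.3735, M+6 0.2720, M+8 0.0742 → M+4 is the base peak.
P(M+4) = C(4,2) × 0.478^2 × 0.522^2 = 6 × 0.228484 × 0.272484 = 0.373549 (base)
P(M+8) = C(4,4) × 0.478^0 × 0.522^4 = 1 × 1.0000 × 0.07424753 = 0.074248
Relative intensity = 0.074248 / 0.373549 × 100 = 19.9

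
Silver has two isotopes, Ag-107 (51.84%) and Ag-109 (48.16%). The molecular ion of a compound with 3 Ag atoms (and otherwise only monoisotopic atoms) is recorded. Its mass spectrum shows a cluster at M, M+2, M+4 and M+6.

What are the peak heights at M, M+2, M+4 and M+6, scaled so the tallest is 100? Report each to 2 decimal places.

35.88 : 100.00 : 92.90 : 28.77

Expanding (0.5184 + 0.4816)^3:
P(M) = 0.5184^3 = 0.139314
P(M+2) = 3 × 0.5184^2 × 0.4816^1 = 0.388273
P(M+4) = 3 × 0.5184^1 × 0.4816^2 = 0.360711
P(M+6) = 0.4816^3 = 0.111702
The M+2 peak is largest (0.388273); scaling to 100 gives 35.88 : 100.00 : 92.90 : 28.77.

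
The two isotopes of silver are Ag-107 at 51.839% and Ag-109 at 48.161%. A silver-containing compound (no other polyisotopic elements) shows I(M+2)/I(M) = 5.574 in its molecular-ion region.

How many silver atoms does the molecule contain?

For n independent Ag atoms, I(M+2)/I(M) = n · (abundance Ag-109) / (abundance Ag-107) = n · 0.48161/0.51839.
n = 5.574 × 0.51839/0.48161 = 6.00 ≈ 6

6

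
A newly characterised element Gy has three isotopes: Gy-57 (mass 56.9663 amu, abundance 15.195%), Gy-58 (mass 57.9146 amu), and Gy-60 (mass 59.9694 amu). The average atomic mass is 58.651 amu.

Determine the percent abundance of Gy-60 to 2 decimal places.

The remaining 84.805% is split between Gy-58 (fraction x) and Gy-60 (fraction 0.84805 − x).
Substituting: 57.9146x + 59.9694(0.84805 − x) = 49.994970715
(57.9146 − 59.9694)x = -0.862078955  ⇒  x = 0.41954, y = 0.42851
Gy-58: 41.95%, Gy-60: 42.85%.

42.85%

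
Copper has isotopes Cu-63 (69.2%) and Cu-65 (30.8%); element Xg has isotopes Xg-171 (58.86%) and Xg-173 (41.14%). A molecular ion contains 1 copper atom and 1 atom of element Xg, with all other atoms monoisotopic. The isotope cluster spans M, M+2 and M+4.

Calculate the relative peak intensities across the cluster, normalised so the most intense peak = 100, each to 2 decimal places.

Copper pattern (n=1): 0.6920 : 0.3080
Element Xg pattern (n=1): 0.5886 : 0.4114
Convolve the two distributions (both contribute in 2-u steps):
  M: 0.6920×0.5886 = 0.407311
  M+2: 0.6920×0.4114 + 0.3080×0.5886 = 0.465978
  M+4: 0.3080×0.4114 = 0.126711
Scale to base peak (0.465978) = 100: 87.41 : 100.00 : 27.19

87.41 : 100.00 : 27.19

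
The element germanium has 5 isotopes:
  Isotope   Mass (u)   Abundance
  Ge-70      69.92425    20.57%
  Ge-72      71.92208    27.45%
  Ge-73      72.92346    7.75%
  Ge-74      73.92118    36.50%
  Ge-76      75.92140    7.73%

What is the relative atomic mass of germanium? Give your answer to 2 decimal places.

72.63 u

Weight each isotope mass by its fractional abundance: 0.2057 × 69.92425 + 0.2745 × 71.92208 + 0.0775 × 72.92346 + 0.3650 × 73.92118 + 0.0773 × 75.92140
= 14.383418 + 19.742611 + 5.651568 + 26.981231 + 5.868724 = 72.627552 u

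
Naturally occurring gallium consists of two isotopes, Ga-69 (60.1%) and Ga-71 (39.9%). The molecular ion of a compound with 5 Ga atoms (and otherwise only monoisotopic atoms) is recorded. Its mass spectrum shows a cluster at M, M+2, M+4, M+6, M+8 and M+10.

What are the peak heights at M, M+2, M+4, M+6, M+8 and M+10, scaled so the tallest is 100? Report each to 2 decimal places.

22.69 : 75.31 : 100.00 : 66.39 : 22.04 : 2.93

Each Ga atom is independently Ga-69 (p = 0.601) or Ga-71 (q = 0.399); the cluster is the binomial expansion (p + q)^5.
P(M) = 0.601^5 = 0.078410
P(M+2) = 5 × 0.601^4 × 0.399^1 = 0.260280
P(M+4) = 10 × 0.601^3 × 0.399^2 = 0.345596
P(M+6) = 10 × 0.601^2 × 0.399^3 = 0.229439
P(M+8) = 5 × 0.601^1 × 0.399^4 = 0.076162
P(M+10) = 0.399^5 = 0.010113
The M+4 peak is largest (0.345596); scaling to 100 gives 22.69 : 75.31 : 100.00 : 66.39 : 22.04 : 2.93.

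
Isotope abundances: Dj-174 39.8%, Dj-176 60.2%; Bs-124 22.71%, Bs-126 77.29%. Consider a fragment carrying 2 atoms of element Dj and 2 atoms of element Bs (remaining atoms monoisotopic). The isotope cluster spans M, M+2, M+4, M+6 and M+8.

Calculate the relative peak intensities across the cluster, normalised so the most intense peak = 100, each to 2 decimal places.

Element Dj pattern (n=2): 0.158404 : 0.479192 : 0.362404
Element Bs pattern (n=2): 0.05157441 : 0.35105118 : 0.59737441
Convolve the two distributions (both contribute in 2-u steps):
  M: 0.158404×0.05157441 = 0.008170
  M+2: 0.158404×0.35105118 + 0.479192×0.05157441 = 0.080322
  M+4: 0.158404×0.59737441 + 0.479192×0.35105118 + 0.362404×0.05157441 = 0.281538
  M+6: 0.479192×0.59737441 + 0.362404×0.35105118 = 0.413479
  M+8: 0.362404×0.59737441 = 0.216491
Scale to base peak (0.413479) = 100: 1.98 : 19.43 : 68.09 : 100.00 : 52.36

1.98 : 19.43 : 68.09 : 100.00 : 52.36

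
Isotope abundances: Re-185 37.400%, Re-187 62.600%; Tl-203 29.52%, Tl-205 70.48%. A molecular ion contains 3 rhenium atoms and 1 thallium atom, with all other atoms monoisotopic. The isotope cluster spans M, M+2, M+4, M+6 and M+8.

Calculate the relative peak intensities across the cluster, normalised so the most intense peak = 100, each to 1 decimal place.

4.0 : 29.9 : 82.4 : 100.0 : 45.2

Rhenium pattern (n=3): 0.05231362 : 0.26268713 : 0.43968487 : 0.24531438
Thallium pattern (n=1): 0.2952 : 0.7048
Convolve the two distributions (both contribute in 2-u steps):
  M: 0.05231362×0.2952 = 0.015443
  M+2: 0.05231362×0.7048 + 0.26268713×0.2952 = 0.114416
  M+4: 0.26268713×0.7048 + 0.43968487×0.2952 = 0.314937
  M+6: 0.43968487×0.7048 + 0.24531438×0.2952 = 0.382307
  M+8: 0.24531438×0.7048 = 0.172898
Scale to base peak (0.382307) = 100: 4.0 : 29.9 : 82.4 : 100.0 : 45.2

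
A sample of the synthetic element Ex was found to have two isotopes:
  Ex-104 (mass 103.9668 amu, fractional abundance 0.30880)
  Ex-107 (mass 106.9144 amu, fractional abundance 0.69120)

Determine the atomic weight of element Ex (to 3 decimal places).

106.004 amu

Ar = Σ fᵢ·mᵢ = 0.30880 × 103.9668 + 0.69120 × 106.9144
= 32.10495 + 73.89923 = 106.00418 amu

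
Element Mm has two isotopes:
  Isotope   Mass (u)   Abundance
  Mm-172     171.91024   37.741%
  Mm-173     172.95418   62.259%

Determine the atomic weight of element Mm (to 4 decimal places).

172.5602 u

Ar = Σ fᵢ·mᵢ = 0.37741 × 171.91024 + 0.62259 × 172.95418
= 64.880644 + 107.679543 = 172.560187 u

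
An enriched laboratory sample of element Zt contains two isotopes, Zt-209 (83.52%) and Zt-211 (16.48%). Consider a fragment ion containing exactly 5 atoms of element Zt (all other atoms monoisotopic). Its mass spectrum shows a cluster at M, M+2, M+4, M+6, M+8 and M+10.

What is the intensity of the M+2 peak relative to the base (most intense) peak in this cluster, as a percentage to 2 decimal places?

98.66%

Term probabilities: M 0.4064, M+2 0.4009, M+4 0.1582, M+6 0.0312, M+8 0.0031, M+10 0.0001. Base peak = M.
P(M) = C(5,0) × 0.8352^5 × 0.1648^0 = 1 × 0.40639881 × 1.0000 = 0.406399 (base)
P(M+2) = C(5,1) × 0.8352^4 × 0.1648^1 = 5 × 0.48658861 × 0.1648 = 0.400949
Relative intensity = 0.400949 / 0.406399 × 100 = 98.66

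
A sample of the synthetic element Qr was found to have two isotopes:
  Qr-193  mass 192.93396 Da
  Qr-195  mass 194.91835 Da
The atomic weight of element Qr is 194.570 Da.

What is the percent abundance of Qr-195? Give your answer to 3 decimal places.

Let x be the fractional abundance of Qr-193; then Qr-195 has abundance 1 − x.
192.93396·x + 194.91835·(1 − x) = 194.570
(192.93396 − 194.91835)·x = 194.570 − 194.91835
x = -0.34835 / -1.98439 = 0.17555 → 17.555% Qr-193, 82.445% Qr-195.

82.445%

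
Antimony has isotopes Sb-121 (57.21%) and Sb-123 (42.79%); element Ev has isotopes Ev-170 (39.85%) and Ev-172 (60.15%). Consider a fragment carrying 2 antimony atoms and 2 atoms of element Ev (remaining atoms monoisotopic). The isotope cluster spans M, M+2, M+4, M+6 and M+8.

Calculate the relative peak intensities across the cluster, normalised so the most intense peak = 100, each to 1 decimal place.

Antimony pattern (n=2): 0.32729841 : 0.48960318 : 0.18309841
Element Ev pattern (n=2): 0.15880225 : 0.4793955 : 0.36180225
Convolve the two distributions (both contribute in 2-u steps):
  M: 0.32729841×0.15880225 = 0.051976
  M+2: 0.32729841×0.4793955 + 0.48960318×0.15880225 = 0.234655
  M+4: 0.32729841×0.36180225 + 0.48960318×0.4793955 + 0.18309841×0.15880225 = 0.382207
  M+6: 0.48960318×0.36180225 + 0.18309841×0.4793955 = 0.264916
  M+8: 0.18309841×0.36180225 = 0.066245
Scale to base peak (0.382207) = 100: 13.6 : 61.4 : 100.0 : 69.3 : 17.3

13.6 : 61.4 : 100.0 : 69.3 : 17.3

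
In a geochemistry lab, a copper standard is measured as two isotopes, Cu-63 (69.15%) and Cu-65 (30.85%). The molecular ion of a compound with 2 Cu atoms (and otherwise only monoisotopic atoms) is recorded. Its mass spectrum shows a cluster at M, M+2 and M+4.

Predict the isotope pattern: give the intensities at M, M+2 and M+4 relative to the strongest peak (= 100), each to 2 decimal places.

100.00 : 89.23 : 19.90

Expanding (0.6915 + 0.3085)^2:
P(M) = 0.6915^2 = 0.478172
P(M+2) = 2 × 0.6915^1 × 0.3085^1 = 0.426656
P(M+4) = 0.3085^2 = 0.095172
The M peak is largest (0.478172); scaling to 100 gives 100.00 : 89.23 : 19.90.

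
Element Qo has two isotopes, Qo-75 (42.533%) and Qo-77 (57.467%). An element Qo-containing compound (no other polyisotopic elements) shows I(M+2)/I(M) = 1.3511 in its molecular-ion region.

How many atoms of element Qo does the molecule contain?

1

With n Qo atoms, P(M+2)/P(M) = C(n,1)·p^(n−1)q / p^n = n·q/p = n · 0.57467/0.42533.
n = 1.3511 × 0.42533/0.57467 = 1.00 ≈ 1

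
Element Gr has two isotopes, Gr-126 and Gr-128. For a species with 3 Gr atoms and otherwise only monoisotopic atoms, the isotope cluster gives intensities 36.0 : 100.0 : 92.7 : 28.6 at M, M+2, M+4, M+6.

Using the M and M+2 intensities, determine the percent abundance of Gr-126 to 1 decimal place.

If p is the fraction of Gr that is Gr-126, then I(M+2)/I(M) = [C(3,1)·p^2·(1−p)] / p^3 = 3·(1−p)/p = 100.0/36.0 = 2.7778
(1−p)/p = 2.7778/3 = 0.9259  ⇒  p = 1/(1 + 0.9259) = 0.5192
Gr-126: 51.9%, Gr-128: 48.1%.

51.9%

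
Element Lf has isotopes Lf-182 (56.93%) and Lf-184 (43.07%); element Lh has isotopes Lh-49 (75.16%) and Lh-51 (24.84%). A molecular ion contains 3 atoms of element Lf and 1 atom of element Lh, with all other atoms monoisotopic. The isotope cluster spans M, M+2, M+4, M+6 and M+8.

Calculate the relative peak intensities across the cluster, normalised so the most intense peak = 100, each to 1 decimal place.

Element Lf pattern (n=3): 0.18451155 : 0.41877283 : 0.3168197 : 0.07989592
Element Lh pattern (n=1): 0.7516 : 0.2484
Convolve the two distributions (both contribute in 2-u steps):
  M: 0.18451155×0.7516 = 0.138679
  M+2: 0.18451155×0.2484 + 0.41877283×0.7516 = 0.360582
  M+4: 0.41877283×0.2484 + 0.3168197×0.7516 = 0.342145
  M+6: 0.3168197×0.2484 + 0.07989592×0.7516 = 0.138748
  M+8: 0.07989592×0.2484 = 0.019846
Scale to base peak (0.360582) = 100: 38.5 : 100.0 : 94.9 : 38.5 : 5.5

38.5 : 100.0 : 94.9 : 38.5 : 5.5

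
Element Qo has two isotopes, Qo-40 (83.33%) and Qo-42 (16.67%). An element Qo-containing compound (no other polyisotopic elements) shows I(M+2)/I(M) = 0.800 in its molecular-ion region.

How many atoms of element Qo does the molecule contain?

4

For n independent Qo atoms, I(M+2)/I(M) = n · (abundance Qo-42) / (abundance Qo-40) = n · 0.1667/0.8333.
n = 0.800 × 0.8333/0.1667 = 4.00 ≈ 4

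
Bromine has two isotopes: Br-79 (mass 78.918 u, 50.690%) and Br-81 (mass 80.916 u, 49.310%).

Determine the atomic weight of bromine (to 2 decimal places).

79.90 u

Average mass = Σ (abundance × isotope mass) = 0.50690 × 78.918 + 0.49310 × 80.916
= 40.0035 + 39.8997 = 79.9032 u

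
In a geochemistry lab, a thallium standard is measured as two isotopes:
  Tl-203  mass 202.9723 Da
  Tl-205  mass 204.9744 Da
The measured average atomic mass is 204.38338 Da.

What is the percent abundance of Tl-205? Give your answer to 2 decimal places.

70.48%

With x = fraction of Tl-203 (so Tl-205 is 1 − x):
202.9723·x + 204.9744·(1 − x) = 204.38338
(202.9723 − 204.9744)·x = 204.38338 − 204.9744
x = -0.59102 / -2.0021 = 0.29520 → 29.52% Tl-203, 70.48% Tl-205.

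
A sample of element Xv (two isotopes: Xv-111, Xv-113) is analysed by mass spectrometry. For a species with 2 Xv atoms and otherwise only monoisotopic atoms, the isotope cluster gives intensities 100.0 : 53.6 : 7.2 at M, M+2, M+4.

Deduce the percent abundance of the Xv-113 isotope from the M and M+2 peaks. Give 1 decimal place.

Write p for the Xv-111 fraction. I(M+2)/I(M) = [C(2,1)·p^1·(1−p)] / p^2 = 2·(1−p)/p = 53.6/100.0 = 0.5360
(1−p)/p = 0.5360/2 = 0.2680  ⇒  p = 1/(1 + 0.2680) = 0.7886
Xv-111: 78.9%, Xv-113: 21.1%.

21.1%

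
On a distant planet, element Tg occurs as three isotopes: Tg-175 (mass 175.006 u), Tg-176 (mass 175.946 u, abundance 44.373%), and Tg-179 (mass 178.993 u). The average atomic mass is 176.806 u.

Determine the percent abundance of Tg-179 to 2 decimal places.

Let x and y be the fractions of Tg-175 and Tg-179. Then x + y = 1 − 0.44373 = 0.55627 and 175.006x + 178.993y = 176.806 − 0.44373×175.946 = 98.73348142.
Substituting: 175.006x + 178.993(0.55627 − x) = 98.73348142
(175.006 − 178.993)x = -0.83495469  ⇒  x = 0.20942, y = 0.34685
Tg-175: 20.94%, Tg-179: 34.69%.

34.69%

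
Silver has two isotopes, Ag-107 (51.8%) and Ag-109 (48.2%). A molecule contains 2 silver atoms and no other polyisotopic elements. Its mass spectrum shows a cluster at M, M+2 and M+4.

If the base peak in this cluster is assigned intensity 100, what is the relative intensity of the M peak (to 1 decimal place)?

Binomial terms of (0.518 + 0.482)^2: M 0.2683, M+2 0.4994, M+4 0.2323 → M+2 is the base peak.
P(M+2) = C(2,1) × 0.518^1 × 0.482^1 = 2 × 0.5180 × 0.4820 = 0.499352 (base)
P(M) = C(2,0) × 0.518^2 × 0.482^0 = 1 × 0.268324 × 1.0000 = 0.268324
Relative intensity = 0.268324 / 0.499352 × 100 = 53.7

53.7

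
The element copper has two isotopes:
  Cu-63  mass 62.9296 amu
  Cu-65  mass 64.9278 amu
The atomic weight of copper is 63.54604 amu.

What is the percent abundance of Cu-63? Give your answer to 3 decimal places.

69.150%

With x = fraction of Cu-63 (so Cu-65 is 1 − x):
62.9296·x + 64.9278·(1 − x) = 63.54604
(62.9296 − 64.9278)·x = 63.54604 − 64.9278
x = -1.38176 / -1.9982 = 0.69150 → 69.150% Cu-63, 30.850% Cu-65.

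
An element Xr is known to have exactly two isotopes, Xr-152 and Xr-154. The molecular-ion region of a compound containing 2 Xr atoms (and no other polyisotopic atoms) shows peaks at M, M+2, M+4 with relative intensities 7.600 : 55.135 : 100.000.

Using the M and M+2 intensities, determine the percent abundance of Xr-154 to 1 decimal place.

Write p for the Xr-152 fraction. I(M+2)/I(M) = [C(2,1)·p^1·(1−p)] / p^2 = 2·(1−p)/p = 55.135/7.600 = 7.2546
(1−p)/p = 7.2546/2 = 3.6273  ⇒  p = 1/(1 + 3.6273) = 0.2161
Xr-152: 21.6%, Xr-154: 78.4%.

78.4%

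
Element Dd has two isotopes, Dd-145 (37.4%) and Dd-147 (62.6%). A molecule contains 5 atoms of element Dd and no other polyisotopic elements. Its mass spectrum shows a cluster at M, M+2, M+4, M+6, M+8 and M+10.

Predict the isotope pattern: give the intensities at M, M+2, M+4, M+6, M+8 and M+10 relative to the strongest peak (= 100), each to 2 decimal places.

The 5 Dd atoms are independent, so intensities follow the terms of (0.374 + 0.626)^5.
P(M) = 0.374^5 = 0.007317
P(M+2) = 5 × 0.374^4 × 0.626^1 = 0.061239
P(M+4) = 10 × 0.374^3 × 0.626^2 = 0.205005
P(M+6) = 10 × 0.374^2 × 0.626^3 = 0.343136
P(M+8) = 5 × 0.374^1 × 0.626^4 = 0.287170
P(M+10) = 0.626^5 = 0.096133
The M+6 peak is largest (0.343136); scaling to 100 gives 2.13 : 17.85 : 59.74 : 100.00 : 83.69 : 28.02.

2.13 : 17.85 : 59.74 : 100.00 : 83.69 : 28.02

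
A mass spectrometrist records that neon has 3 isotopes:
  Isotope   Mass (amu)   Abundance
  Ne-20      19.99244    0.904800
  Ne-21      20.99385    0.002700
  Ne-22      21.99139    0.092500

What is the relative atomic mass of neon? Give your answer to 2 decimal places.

Ar = Σ fᵢ·mᵢ = 0.904800 × 19.99244 + 0.002700 × 20.99385 + 0.092500 × 21.99139
= 18.089160 + 0.056683 + 2.034204 = 20.180047 amu

20.18 amu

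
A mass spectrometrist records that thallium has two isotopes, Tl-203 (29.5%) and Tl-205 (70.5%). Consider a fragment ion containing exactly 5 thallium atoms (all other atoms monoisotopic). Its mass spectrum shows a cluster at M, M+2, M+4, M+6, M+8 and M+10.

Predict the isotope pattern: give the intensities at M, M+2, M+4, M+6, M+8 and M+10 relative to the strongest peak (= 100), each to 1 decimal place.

The 5 Tl atoms are independent, so intensities follow the terms of (0.295 + 0.705)^5.
P(M) = 0.295^5 = 0.002234
P(M+2) = 5 × 0.295^4 × 0.705^1 = 0.026696
P(M+4) = 10 × 0.295^3 × 0.705^2 = 0.127598
P(M+6) = 10 × 0.295^2 × 0.705^3 = 0.304938
P(M+8) = 5 × 0.295^1 × 0.705^4 = 0.364375
P(M+10) = 0.705^5 = 0.174159
The M+8 peak is largest (0.364375); scaling to 100 gives 0.6 : 7.3 : 35.0 : 83.7 : 100.0 : 47.8.

0.6 : 7.3 : 35.0 : 83.7 : 100.0 : 47.8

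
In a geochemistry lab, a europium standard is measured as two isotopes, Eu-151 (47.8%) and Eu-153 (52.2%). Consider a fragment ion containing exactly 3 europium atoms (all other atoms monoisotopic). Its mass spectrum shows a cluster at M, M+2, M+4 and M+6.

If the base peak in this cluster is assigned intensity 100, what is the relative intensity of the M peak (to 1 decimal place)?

(0.478 + 0.522)^3 gives M 0.1092, M+2 0.3578, M+4 0.3907, M+6 0.1422; the largest is M+4.
P(M+4) = C(3,2) × 0.478^1 × 0.522^2 = 3 × 0.4780 × 0.272484 = 0.390742 (base)
P(M) = C(3,0) × 0.478^3 × 0.522^0 = 1 × 0.10921535 × 1.0000 = 0.109215
Relative intensity = 0.109215 / 0.390742 × 100 = 28.0

28.0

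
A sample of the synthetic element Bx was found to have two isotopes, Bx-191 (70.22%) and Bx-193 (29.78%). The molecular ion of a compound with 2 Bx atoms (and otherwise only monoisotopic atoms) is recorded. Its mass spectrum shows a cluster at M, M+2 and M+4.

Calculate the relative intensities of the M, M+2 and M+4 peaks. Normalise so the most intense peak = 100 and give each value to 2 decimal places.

Expanding (0.7022 + 0.2978)^2:
P(M) = 0.7022^2 = 0.493085
P(M+2) = 2 × 0.7022^1 × 0.2978^1 = 0.418230
P(M+4) = 0.2978^2 = 0.088685
The M peak is largest (0.493085); scaling to 100 gives 100.00 : 84.82 : 17.99.

100.00 : 84.82 : 17.99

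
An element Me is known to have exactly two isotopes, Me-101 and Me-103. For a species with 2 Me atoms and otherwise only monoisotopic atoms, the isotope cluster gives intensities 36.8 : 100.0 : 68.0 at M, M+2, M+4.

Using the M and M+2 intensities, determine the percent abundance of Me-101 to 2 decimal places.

Let p = fractional abundance of Me-101. I(M+2)/I(M) = [C(2,1)·p^1·(1−p)] / p^2 = 2·(1−p)/p = 100.0/36.8 = 2.7174
(1−p)/p = 2.7174/2 = 1.3587  ⇒  p = 1/(1 + 1.3587) = 0.4240
Me-101: 42.40%, Me-103: 57.60%.

42.40%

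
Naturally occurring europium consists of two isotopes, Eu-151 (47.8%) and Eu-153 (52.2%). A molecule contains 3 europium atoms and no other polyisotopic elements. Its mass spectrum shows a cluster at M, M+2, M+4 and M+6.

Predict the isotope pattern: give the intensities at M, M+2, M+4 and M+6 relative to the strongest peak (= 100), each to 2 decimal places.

27.95 : 91.57 : 100.00 : 36.40

The 3 Eu atoms are independent, so intensities follow the terms of (0.478 + 0.522)^3.
P(M) = 0.478^3 = 0.109215
P(M+2) = 3 × 0.478^2 × 0.522^1 = 0.357806
P(M+4) = 3 × 0.478^1 × 0.522^2 = 0.390742
P(M+6) = 0.522^3 = 0.142237
The M+4 peak is largest (0.390742); scaling to 100 gives 27.95 : 91.57 : 100.00 : 36.40.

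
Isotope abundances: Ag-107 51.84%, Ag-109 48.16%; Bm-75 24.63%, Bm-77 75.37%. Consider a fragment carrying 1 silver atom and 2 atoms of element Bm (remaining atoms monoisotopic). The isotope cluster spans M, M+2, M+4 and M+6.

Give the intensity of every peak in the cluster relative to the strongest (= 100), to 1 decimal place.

Silver pattern (n=1): 0.5184 : 0.4816
Element Bm pattern (n=2): 0.06066369 : 0.37127262 : 0.56806369
Convolve the two distributions (both contribute in 2-u steps):
  M: 0.5184×0.06066369 = 0.031448
  M+2: 0.5184×0.37127262 + 0.4816×0.06066369 = 0.221683
  M+4: 0.5184×0.56806369 + 0.4816×0.37127262 = 0.473289
  M+6: 0.4816×0.56806369 = 0.273579
Scale to base peak (0.473289) = 100: 6.6 : 46.8 : 100.0 : 57.8

6.6 : 46.8 : 100.0 : 57.8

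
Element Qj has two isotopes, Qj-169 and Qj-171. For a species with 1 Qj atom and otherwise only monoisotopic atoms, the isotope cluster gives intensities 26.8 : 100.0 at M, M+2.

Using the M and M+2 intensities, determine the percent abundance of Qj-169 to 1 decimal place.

21.1%

Let p = fractional abundance of Qj-169. I(M+2)/I(M) = [C(1,1)·p^0·(1−p)] / p^1 = 1·(1−p)/p = 100.0/26.8 = 3.7313
(1−p)/p = 3.7313/1 = 3.7313  ⇒  p = 1/(1 + 3.7313) = 0.2114
Qj-169: 21.1%, Qj-171: 78.9%.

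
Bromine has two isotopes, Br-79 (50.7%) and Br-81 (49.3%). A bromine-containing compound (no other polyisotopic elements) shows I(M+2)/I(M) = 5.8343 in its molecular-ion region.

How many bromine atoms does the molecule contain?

6

For n independent Br atoms, I(M+2)/I(M) = n · (abundance Br-81) / (abundance Br-79) = n · 0.493/0.507.
n = 5.8343 × 0.507/0.493 = 6.00 ≈ 6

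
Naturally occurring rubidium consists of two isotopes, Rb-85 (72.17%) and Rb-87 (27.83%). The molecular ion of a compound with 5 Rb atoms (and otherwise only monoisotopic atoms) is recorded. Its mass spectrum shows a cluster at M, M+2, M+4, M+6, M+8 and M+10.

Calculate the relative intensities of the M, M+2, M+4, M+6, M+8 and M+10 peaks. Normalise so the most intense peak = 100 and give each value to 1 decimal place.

51.9 : 100.0 : 77.1 : 29.7 : 5.7 : 0.4

Expanding (0.7217 + 0.2783)^5:
P(M) = 0.7217^5 = 0.195787
P(M+2) = 5 × 0.7217^4 × 0.2783^1 = 0.377494
P(M+4) = 10 × 0.7217^3 × 0.2783^2 = 0.291136
P(M+6) = 10 × 0.7217^2 × 0.2783^3 = 0.112267
P(M+8) = 5 × 0.7217^1 × 0.2783^4 = 0.021646
P(M+10) = 0.2783^5 = 0.001669
The M+2 peak is largest (0.377494); scaling to 100 gives 51.9 : 100.0 : 77.1 : 29.7 : 5.7 : 0.4.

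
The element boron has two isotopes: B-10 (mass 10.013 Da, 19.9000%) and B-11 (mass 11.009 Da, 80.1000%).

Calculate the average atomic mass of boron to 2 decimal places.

10.81 Da

Ar = Σ fᵢ·mᵢ = 0.199000 × 10.013 + 0.801000 × 11.009
= 1.9926 + 8.8182 = 10.8108 Da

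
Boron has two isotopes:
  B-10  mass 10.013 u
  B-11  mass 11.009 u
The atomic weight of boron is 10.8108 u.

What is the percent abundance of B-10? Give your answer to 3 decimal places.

With x = fraction of B-10 (so B-11 is 1 − x):
10.013·x + 11.009·(1 − x) = 10.8108
(10.013 − 11.009)·x = 10.8108 − 11.009
x = -0.1982 / -0.996 = 0.19900 → 19.900% B-10, 80.100% B-11.

19.900%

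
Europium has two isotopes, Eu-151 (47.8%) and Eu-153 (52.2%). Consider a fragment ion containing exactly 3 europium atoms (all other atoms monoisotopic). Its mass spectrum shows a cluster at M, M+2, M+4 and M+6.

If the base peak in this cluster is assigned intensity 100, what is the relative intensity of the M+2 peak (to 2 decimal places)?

91.57

Binomial terms of (0.478 + 0.522)^3: M 0.1092, M+2 0.3578, M+4 0.3907, M+6 0.1422 → M+4 is the base peak.
P(M+4) = C(3,2) × 0.478^1 × 0.522^2 = 3 × 0.4780 × 0.272484 = 0.390742 (base)
P(M+2) = C(3,1) × 0.478^2 × 0.522^1 = 3 × 0.228484 × 0.5220 = 0.357806
Relative intensity = 0.357806 / 0.390742 × 100 = 91.57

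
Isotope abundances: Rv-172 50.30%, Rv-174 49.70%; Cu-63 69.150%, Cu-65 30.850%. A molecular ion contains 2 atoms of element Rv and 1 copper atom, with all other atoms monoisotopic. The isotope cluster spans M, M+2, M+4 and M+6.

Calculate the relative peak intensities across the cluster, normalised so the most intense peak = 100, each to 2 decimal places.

41.28 : 100.00 : 76.70 : 17.98

Element Rv pattern (n=2): 0.253009 : 0.499982 : 0.247009
Copper pattern (n=1): 0.6915 : 0.3085
Convolve the two distributions (both contribute in 2-u steps):
  M: 0.253009×0.6915 = 0.174956
  M+2: 0.253009×0.3085 + 0.499982×0.6915 = 0.423791
  M+4: 0.499982×0.3085 + 0.247009×0.6915 = 0.325051
  M+6: 0.247009×0.3085 = 0.076202
Scale to base peak (0.423791) = 100: 41.28 : 100.00 : 76.70 : 17.98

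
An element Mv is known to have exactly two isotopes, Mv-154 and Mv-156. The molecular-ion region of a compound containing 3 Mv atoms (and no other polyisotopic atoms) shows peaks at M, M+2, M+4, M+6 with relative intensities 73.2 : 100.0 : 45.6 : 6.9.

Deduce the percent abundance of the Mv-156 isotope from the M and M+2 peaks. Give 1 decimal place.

Let p = fractional abundance of Mv-154. I(M+2)/I(M) = [C(3,1)·p^2·(1−p)] / p^3 = 3·(1−p)/p = 100.0/73.2 = 1.3661
(1−p)/p = 1.3661/3 = 0.4554  ⇒  p = 1/(1 + 0.4554) = 0.6871
Mv-154: 68.7%, Mv-156: 31.3%.

31.3%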